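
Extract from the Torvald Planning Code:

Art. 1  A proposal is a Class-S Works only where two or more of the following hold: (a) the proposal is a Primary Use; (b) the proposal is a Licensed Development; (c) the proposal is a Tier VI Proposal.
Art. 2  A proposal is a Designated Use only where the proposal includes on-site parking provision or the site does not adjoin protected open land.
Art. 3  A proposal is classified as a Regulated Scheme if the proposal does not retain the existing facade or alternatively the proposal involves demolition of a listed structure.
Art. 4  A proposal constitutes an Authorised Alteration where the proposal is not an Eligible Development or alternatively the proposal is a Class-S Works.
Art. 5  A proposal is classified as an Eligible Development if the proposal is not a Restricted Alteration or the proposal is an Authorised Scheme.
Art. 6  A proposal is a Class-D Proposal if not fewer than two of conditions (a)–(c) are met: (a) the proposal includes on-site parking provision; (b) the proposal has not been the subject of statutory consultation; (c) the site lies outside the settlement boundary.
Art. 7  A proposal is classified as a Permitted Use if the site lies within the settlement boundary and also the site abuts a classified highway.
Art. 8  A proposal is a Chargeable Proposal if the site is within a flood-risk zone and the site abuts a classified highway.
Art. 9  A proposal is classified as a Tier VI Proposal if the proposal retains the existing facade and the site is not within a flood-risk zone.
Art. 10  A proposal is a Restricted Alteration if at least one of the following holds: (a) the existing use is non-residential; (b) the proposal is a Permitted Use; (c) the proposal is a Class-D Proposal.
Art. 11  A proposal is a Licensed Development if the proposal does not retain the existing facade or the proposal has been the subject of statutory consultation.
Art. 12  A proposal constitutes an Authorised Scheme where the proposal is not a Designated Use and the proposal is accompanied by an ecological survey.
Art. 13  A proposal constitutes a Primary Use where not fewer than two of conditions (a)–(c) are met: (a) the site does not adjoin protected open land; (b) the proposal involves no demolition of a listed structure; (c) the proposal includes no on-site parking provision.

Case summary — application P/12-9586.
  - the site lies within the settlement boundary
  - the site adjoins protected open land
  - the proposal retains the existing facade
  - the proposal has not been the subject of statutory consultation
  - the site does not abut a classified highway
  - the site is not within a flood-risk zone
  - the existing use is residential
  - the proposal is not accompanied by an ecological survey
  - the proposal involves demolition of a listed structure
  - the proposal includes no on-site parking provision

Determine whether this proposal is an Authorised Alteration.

No

Under article 7: the site lies within the settlement boundary? yes; and the site abuts a classified highway? no. So the proposal is not a Permitted Use.
Under article 6: the proposal includes on-site parking provision? no; the proposal has not been the subject of statutory consultation? yes; the site lies outside the settlement boundary? no — 1 of 3 hold (need ≥2) → not satisfied.
Under article 10: the existing use is non-residential? no; or Permitted Use (article 7)? no; or Class-D Proposal (article 6)? no. So the proposal is not a Restricted Alteration.
Under article 2: the proposal includes on-site parking provision? no; or the site does not adjoin protected open land? no. So the proposal is not a Designated Use.
Under article 12: not a Designated Use (article 2)? yes; and the proposal is accompanied by an ecological survey? no. So the proposal is not an Authorised Scheme.
Under article 5: not a Restricted Alteration (article 10)? yes; or Authorised Scheme (article 12)? no. So the proposal is an Eligible Development.
Under article 13: the site does not adjoin protected open land? no; the proposal involves no demolition of a listed structure? no; the proposal includes no on-site parking provision? yes — 1 of 3 hold (need ≥2) → not satisfied.
Under article 11: the proposal does not retain the existing facade? no; or the proposal has been the subject of statutory consultation? no. So the proposal is not a Licensed Development.
Under article 9: the proposal retains the existing facade? yes; and the site is not within a flood-risk zone? yes. So the proposal is a Tier VI Proposal.
Under article 1: Primary Use (article 13)? no; Licensed Development (article 11)? no; Tier VI Proposal (article 9)? yes — 1 of 3 hold (need ≥2) → not satisfied.
Under article 4: not an Eligible Development (article 5)? no; or Class-S Works (article 1)? no. So the proposal is not an Authorised Alteration.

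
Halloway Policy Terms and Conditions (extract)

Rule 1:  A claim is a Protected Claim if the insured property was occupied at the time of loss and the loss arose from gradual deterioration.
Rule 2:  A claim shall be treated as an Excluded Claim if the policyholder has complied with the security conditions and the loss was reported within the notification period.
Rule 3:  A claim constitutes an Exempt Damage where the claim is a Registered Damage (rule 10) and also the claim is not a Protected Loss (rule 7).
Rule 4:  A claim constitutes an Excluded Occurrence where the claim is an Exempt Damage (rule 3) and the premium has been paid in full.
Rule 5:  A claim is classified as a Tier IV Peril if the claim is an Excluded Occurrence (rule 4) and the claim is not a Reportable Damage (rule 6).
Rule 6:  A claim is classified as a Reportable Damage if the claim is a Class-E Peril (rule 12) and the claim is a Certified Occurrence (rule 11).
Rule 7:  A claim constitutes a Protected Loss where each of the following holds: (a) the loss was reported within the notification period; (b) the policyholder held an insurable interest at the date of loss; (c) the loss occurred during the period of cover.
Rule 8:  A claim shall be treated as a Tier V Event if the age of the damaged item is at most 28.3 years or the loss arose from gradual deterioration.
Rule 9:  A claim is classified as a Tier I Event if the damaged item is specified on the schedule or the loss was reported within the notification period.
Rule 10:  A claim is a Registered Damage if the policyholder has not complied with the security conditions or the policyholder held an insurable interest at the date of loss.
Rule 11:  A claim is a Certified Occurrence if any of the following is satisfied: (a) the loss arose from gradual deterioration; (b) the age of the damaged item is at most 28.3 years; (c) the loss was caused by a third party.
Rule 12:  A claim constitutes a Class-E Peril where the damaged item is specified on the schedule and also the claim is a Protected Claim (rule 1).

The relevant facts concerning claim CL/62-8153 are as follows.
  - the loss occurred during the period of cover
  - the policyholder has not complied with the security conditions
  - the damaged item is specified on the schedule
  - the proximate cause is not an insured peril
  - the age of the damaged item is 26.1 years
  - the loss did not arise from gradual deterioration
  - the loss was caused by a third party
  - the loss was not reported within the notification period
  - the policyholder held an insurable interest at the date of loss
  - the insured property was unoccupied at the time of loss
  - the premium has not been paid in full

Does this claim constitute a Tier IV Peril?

No

rule 10 — Registered Damage: [the policyholder has not complied with the security conditions? yes] OR [the policyholder held an insurable interest at the date of loss? yes] → satisfied.
rule 7 — Protected Loss: [the loss was reported within the notification period? no] AND [the policyholder held an insurable interest at the date of loss? yes] AND [the loss occurred during the period of cover? yes] → not satisfied.
rule 3 — Exempt Damage: [Registered Damage (rule 10)? yes] AND [not a Protected Loss (rule 7)? yes] → satisfied.
rule 4 — Excluded Occurrence: [Exempt Damage (rule 3)? yes] AND [the premium has been paid in full? no] → not satisfied.
rule 1 — Protected Claim: [the insured property was occupied at the time of loss? no] AND [the loss arose from gradual deterioration? no] → not satisfied.
rule 12 — Class-E Peril: [the damaged item is specified on the schedule? yes] AND [Protected Claim (rule 1)? no] → not satisfied.
rule 11 — Certified Occurrence: [the loss arose from gradual deterioration? no] OR [age of the damaged item: 26.1 years ≤ 28.3 years? yes] OR [the loss was caused by a third party? yes] → satisfied.
rule 6 — Reportable Damage: [Class-E Peril (rule 12)? no] AND [Certified Occurrence (rule 11)? yes] → not satisfied.
rule 5 — Tier IV Peril: [Excluded Occurrence (rule 4)? no] AND [not a Reportable Damage (rule 6)? yes] → not satisfied.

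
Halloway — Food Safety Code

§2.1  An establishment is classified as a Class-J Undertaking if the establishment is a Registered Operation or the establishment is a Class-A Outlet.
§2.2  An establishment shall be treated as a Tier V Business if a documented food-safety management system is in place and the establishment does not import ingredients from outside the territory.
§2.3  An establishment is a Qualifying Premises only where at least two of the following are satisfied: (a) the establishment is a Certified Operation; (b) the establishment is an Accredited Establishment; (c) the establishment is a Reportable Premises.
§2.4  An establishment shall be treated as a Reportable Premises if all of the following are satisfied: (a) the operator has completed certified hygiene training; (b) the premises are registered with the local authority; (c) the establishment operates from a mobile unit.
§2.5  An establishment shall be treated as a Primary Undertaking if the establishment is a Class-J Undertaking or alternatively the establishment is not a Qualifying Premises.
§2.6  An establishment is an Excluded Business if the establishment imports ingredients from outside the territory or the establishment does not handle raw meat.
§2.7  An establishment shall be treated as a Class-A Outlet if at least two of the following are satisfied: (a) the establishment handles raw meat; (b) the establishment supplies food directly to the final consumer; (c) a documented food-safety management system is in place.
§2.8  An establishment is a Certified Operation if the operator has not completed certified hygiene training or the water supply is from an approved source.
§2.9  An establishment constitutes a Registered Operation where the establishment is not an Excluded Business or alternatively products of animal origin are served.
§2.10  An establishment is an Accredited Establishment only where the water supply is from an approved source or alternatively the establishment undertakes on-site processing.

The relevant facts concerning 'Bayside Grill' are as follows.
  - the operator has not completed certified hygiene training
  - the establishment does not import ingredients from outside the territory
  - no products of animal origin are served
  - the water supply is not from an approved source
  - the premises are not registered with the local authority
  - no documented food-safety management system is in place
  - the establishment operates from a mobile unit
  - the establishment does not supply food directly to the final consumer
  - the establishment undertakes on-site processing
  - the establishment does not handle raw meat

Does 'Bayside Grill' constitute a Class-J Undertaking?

Under §2.6: the establishment imports ingredients from outside the territory? no; or the establishment does not handle raw meat? yes. So the establishment is an Excluded Business.
Under §2.9: not an Excluded Business (§2.6)? no; or products of animal origin are served? no. So the establishment is not a Registered Operation.
Under §2.7: the establishment handles raw meat? no; the establishment supplies food directly to the final consumer? no; a documented food-safety management system is in place? no — 0 of 3 hold (need ≥2) → not satisfied.
Under §2.1: Registered Operation (§2.9)? no; or Class-A Outlet (§2.7)? no. So the establishment is not a Class-J Undertaking.

No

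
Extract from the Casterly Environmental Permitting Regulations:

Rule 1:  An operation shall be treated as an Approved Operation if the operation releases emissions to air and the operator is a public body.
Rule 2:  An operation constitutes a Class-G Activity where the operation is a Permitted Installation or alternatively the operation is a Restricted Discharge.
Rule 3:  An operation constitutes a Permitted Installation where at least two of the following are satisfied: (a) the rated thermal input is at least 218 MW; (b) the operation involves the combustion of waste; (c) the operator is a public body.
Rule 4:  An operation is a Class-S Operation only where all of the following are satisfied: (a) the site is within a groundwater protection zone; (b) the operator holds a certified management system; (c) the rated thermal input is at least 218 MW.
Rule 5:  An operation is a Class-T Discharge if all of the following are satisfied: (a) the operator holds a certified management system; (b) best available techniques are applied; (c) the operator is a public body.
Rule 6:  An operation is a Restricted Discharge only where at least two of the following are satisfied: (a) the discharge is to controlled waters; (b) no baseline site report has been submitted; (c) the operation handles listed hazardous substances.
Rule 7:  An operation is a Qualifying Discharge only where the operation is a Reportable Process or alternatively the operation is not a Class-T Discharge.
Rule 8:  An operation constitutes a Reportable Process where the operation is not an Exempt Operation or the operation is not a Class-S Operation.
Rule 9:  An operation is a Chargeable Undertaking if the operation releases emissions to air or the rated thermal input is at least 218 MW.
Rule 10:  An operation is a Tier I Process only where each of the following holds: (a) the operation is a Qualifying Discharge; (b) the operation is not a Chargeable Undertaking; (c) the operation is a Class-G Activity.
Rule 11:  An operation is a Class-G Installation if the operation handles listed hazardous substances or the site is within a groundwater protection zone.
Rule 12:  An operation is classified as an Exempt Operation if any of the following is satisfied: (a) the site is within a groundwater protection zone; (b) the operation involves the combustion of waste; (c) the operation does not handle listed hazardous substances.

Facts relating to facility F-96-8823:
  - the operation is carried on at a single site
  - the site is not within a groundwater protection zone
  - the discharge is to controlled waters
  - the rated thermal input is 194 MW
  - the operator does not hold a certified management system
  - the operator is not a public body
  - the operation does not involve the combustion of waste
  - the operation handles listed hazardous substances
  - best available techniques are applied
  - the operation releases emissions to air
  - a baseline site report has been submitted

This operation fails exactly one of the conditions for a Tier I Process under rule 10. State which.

Chargeable Undertaking

Under rule 12: the site is within a groundwater protection zone? no; or the operation involves the combustion of waste? no; or the operation does not handle listed hazardous substances? no. So the operation is not an Exempt Operation.
Under rule 4: the site is within a groundwater protection zone? no; and the operator holds a certified management system? no; and rated thermal input: 194 MW ≥ 218 MW? no. So the operation is not a Class-S Operation.
Under rule 8: not an Exempt Operation (rule 12)? yes; or not a Class-S Operation (rule 4)? yes. So the operation is a Reportable Process.
Under rule 5: the operator holds a certified management system? no; and best available techniques are applied? yes; and the operator is a public body? no. So the operation is not a Class-T Discharge.
Under rule 7: Reportable Process (rule 8)? yes; or not a Class-T Discharge (rule 5)? yes. So the operation is a Qualifying Discharge.
Under rule 9: the operation releases emissions to air? yes; or rated thermal input: 194 MW ≥ 218 MW? no. So the operation is a Chargeable Undertaking.
Under rule 3: rated thermal input: 194 MW ≥ 218 MW? no; the operation involves the combustion of waste? no; the operator is a public body? no — 0 of 3 hold (need ≥2) → not satisfied.
Under rule 6: the discharge is to controlled waters? yes; no baseline site report has been submitted? no; the operation handles listed hazardous substances? yes — 2 of 3 hold (need ≥2) → satisfied.
Under rule 2: Permitted Installation (rule 3)? no; or Restricted Discharge (rule 6)? yes. So the operation is a Class-G Activity.
Under rule 10: Qualifying Discharge (rule 7)? yes; and not a Chargeable Undertaking (rule 9)? no; and Class-G Activity (rule 2)? yes. So the operation is not a Tier I Process.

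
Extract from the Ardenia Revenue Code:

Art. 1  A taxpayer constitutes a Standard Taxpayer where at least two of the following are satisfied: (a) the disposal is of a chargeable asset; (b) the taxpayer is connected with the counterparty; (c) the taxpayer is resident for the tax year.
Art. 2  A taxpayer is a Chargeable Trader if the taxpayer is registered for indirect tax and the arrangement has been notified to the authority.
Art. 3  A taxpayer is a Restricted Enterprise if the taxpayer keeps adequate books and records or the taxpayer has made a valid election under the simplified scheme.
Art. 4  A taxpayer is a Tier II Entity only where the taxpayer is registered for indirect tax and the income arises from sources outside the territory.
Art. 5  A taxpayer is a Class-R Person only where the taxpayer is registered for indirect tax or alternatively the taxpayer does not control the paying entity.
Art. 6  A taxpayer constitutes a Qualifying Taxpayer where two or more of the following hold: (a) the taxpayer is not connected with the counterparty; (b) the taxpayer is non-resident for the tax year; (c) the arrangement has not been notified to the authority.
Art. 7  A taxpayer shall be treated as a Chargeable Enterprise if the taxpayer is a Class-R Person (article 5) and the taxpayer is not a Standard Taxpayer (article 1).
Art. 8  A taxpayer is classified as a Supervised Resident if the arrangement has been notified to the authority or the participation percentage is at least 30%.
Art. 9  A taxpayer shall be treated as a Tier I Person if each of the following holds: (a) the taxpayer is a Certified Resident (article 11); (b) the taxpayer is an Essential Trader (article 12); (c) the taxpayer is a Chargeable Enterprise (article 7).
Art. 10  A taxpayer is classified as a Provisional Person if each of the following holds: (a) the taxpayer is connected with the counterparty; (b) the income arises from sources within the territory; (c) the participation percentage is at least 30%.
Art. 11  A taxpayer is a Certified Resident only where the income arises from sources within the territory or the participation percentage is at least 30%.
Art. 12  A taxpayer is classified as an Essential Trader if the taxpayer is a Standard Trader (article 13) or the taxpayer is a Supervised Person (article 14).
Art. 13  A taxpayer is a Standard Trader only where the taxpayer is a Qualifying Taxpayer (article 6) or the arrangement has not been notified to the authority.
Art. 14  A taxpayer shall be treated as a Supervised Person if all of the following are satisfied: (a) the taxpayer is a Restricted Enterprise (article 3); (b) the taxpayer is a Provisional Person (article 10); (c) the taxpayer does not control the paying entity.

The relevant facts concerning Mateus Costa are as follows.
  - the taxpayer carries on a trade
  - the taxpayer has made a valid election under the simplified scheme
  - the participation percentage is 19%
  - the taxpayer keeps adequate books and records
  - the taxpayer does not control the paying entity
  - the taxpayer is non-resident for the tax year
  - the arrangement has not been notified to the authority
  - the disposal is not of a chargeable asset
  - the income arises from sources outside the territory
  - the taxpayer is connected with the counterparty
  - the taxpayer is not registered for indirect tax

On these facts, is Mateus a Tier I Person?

No

Under article 11: the income arises from sources within the territory? no; or participation percentage: 19% ≥ 30%? no. So the taxpayer is not a Certified Resident.
Under article 6: the taxpayer is not connected with the counterparty? no; the taxpayer is non-resident for the tax year? yes; the arrangement has not been notified to the authority? yes — 2 of 3 hold (need ≥2) → satisfied.
Under article 13: Qualifying Taxpayer (article 6)? yes; or the arrangement has not been notified to the authority? yes. So the taxpayer is a Standard Trader.
Under article 3: the taxpayer keeps adequate books and records? yes; or the taxpayer has made a valid election under the simplified scheme? yes. So the taxpayer is a Restricted Enterprise.
Under article 10: the taxpayer is connected with the counterparty? yes; and the income arises from sources within the territory? no; and participation percentage: 19% ≥ 30%? no. So the taxpayer is not a Provisional Person.
Under article 14: Restricted Enterprise (article 3)? yes; and Provisional Person (article 10)? no; and the taxpayer does not control the paying entity? yes. So the taxpayer is not a Supervised Person.
Under article 12: Standard Trader (article 13)? yes; or Supervised Person (article 14)? no. So the taxpayer is an Essential Trader.
Under article 5: the taxpayer is registered for indirect tax? no; or the taxpayer does not control the paying entity? yes. So the taxpayer is a Class-R Person.
Under article 1: the disposal is of a chargeable asset? no; the taxpayer is connected with the counterparty? yes; the taxpayer is resident for the tax year? no — 1 of 3 hold (need ≥2) → not satisfied.
Under article 7: Class-R Person (article 5)? yes; and not a Standard Taxpayer (article 1)? yes. So the taxpayer is a Chargeable Enterprise.
Under article 9: Certified Resident (article 11)? no; and Essential Trader (article 12)? yes; and Chargeable Enterprise (article 7)? yes. So the taxpayer is not a Tier I Person.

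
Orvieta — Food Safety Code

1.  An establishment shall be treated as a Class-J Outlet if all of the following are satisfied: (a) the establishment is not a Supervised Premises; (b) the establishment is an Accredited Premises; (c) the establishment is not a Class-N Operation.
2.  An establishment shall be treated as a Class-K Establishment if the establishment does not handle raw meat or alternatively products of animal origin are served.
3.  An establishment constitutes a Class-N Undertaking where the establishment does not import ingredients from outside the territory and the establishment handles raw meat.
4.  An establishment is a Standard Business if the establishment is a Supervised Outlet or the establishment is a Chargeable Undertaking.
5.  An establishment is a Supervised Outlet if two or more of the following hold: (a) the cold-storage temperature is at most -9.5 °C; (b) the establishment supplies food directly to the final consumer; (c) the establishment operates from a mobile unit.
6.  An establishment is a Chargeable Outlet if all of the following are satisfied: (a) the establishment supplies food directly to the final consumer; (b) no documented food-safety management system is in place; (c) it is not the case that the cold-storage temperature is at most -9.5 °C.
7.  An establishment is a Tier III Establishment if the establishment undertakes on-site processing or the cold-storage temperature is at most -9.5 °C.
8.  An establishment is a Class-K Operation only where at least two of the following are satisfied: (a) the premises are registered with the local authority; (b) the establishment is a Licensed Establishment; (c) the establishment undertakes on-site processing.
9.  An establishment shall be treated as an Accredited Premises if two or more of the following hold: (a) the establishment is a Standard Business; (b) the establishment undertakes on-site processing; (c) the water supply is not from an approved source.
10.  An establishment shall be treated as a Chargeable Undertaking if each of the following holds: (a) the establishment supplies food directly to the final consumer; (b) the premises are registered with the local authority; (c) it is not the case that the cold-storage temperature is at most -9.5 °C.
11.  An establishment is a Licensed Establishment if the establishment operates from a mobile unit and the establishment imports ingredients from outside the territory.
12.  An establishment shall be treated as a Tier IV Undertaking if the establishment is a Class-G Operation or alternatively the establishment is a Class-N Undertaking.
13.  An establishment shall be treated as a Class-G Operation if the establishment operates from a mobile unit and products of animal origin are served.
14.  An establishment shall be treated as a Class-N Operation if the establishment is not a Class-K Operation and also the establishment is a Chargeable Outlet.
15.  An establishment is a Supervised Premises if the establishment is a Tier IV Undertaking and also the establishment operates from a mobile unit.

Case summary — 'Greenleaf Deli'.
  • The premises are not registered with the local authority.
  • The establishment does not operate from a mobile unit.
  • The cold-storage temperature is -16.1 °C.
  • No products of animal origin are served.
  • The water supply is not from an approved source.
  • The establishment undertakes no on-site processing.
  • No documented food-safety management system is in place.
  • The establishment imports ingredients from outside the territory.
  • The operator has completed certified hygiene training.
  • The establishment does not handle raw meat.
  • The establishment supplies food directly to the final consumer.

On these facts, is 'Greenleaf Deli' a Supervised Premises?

Under paragraph 13: the establishment operates from a mobile unit? no; and products of animal origin are served? no. So the establishment is not a Class-G Operation.
Under paragraph 3: the establishment does not import ingredients from outside the territory? no; and the establishment handles raw meat? no. So the establishment is not a Class-N Undertaking.
Under paragraph 12: Class-G Operation (paragraph 13)? no; or Class-N Undertaking (paragraph 3)? no. So the establishment is not a Tier IV Undertaking.
Under paragraph 15: Tier IV Undertaking (paragraph 12)? no; and the establishment operates from a mobile unit? no. So the establishment is not a Supervised Premises.

No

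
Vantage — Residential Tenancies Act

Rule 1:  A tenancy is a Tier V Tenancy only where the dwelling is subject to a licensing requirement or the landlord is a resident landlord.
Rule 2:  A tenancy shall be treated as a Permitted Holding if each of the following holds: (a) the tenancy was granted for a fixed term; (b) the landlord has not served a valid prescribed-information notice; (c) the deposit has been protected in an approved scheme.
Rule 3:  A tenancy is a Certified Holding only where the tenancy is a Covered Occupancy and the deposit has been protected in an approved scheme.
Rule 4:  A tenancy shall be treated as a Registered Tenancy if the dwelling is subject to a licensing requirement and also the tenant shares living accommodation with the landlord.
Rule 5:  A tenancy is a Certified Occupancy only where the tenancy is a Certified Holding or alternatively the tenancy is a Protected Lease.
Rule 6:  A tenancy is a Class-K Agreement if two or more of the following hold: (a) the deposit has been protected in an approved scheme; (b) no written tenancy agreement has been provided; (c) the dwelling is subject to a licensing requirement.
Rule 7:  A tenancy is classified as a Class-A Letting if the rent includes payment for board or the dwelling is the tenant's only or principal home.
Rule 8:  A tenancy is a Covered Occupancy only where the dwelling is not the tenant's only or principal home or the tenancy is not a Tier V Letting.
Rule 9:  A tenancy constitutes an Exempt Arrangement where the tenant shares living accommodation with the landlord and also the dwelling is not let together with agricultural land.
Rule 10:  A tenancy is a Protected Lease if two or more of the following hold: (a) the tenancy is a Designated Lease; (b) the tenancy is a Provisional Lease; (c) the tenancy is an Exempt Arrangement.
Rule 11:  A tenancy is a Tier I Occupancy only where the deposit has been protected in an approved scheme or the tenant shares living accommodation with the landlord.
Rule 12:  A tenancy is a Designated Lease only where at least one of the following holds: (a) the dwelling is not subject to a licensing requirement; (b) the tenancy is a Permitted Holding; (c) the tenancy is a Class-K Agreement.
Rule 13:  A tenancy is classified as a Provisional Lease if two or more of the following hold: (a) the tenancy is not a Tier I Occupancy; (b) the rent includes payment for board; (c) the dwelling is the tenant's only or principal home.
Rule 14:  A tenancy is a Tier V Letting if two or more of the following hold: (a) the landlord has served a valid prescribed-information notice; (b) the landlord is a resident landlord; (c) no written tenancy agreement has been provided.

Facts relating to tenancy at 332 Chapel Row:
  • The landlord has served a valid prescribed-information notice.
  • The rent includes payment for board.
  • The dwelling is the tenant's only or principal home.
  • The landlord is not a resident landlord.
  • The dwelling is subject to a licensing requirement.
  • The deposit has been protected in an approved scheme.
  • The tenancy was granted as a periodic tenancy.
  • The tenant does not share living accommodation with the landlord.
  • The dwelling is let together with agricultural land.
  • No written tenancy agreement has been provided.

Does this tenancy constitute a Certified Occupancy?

Yes

rule 14 — Tier V Letting: the landlord has served a valid prescribed-information notice? yes; the landlord is a resident landlord? no; no written tenancy agreement has been provided? yes — 2 of 3 hold (need ≥2) → satisfied.
rule 8 — Covered Occupancy: [the dwelling is not the tenant's only or principal home? no] OR [not a Tier V Letting (rule 14)? no] → not satisfied.
rule 3 — Certified Holding: [Covered Occupancy (rule 8)? no] AND [the deposit has been protected in an approved scheme? yes] → not satisfied.
rule 2 — Permitted Holding: [the tenancy was granted for a fixed term? no] AND [the landlord has not served a valid prescribed-information notice? no] AND [the deposit has been protected in an approved scheme? yes] → not satisfied.
rule 6 — Class-K Agreement: the deposit has been protected in an approved scheme? yes; no written tenancy agreement has been provided? yes; the dwelling is subject to a licensing requirement? yes — 3 of 3 hold (need ≥2) → satisfied.
rule 12 — Designated Lease: [the dwelling is not subject to a licensing requirement? no] OR [Permitted Holding (rule 2)? no] OR [Class-K Agreement (rule 6)? yes] → satisfied.
rule 11 — Tier I Occupancy: [the deposit has been protected in an approved scheme? yes] OR [the tenant shares living accommodation with the landlord? no] → satisfied.
rule 13 — Provisional Lease: not a Tier I Occupancy (rule 11)? no; the rent includes payment for board? yes; the dwelling is the tenant's only or principal home? yes — 2 of 3 hold (need ≥2) → satisfied.
rule 9 — Exempt Arrangement: [the tenant shares living accommodation with the landlord? no] AND [the dwelling is not let together with agricultural land? no] → not satisfied.
rule 10 — Protected Lease: Designated Lease (rule 12)? yes; Provisional Lease (rule 13)? yes; Exempt Arrangement (rule 9)? no — 2 of 3 hold (need ≥2) → satisfied.
rule 5 — Certified Occupancy: [Certified Holding (rule 3)? no] OR [Protected Lease (rule 10)? yes] → satisfied.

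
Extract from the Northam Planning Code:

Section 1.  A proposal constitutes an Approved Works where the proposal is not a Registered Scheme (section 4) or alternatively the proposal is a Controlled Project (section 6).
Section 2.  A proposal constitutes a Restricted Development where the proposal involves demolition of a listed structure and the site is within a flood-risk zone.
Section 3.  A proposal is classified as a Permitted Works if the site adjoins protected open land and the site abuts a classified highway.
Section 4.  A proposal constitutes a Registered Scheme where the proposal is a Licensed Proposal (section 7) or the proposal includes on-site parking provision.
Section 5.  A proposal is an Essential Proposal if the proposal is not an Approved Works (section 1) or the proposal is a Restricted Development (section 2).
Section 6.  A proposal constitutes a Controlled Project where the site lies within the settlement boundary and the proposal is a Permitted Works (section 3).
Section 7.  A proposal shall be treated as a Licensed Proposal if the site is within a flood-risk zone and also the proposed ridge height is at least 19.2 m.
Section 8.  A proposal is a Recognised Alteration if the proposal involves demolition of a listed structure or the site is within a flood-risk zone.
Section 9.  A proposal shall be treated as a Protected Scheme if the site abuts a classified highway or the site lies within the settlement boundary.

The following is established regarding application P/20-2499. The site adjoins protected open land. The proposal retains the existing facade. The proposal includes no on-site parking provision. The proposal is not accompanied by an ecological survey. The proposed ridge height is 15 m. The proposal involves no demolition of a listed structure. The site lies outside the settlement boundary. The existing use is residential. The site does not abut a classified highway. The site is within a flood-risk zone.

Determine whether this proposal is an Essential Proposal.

No

section 7 — Licensed Proposal: [the site is within a flood-risk zone? yes] AND [proposed ridge height: 15 m ≥ 19.2 m? no] → not satisfied.
section 4 — Registered Scheme: [Licensed Proposal (section 7)? no] OR [the proposal includes on-site parking provision? no] → not satisfied.
section 3 — Permitted Works: [the site adjoins protected open land? yes] AND [the site abuts a classified highway? no] → not satisfied.
section 6 — Controlled Project: [the site lies within the settlement boundary? no] AND [Permitted Works (section 3)? no] → not satisfied.
section 1 — Approved Works: [not a Registered Scheme (section 4)? yes] OR [Controlled Project (section 6)? no] → satisfied.
section 2 — Restricted Development: [the proposal involves demolition of a listed structure? no] AND [the site is within a flood-risk zone? yes] → not satisfied.
section 5 — Essential Proposal: [not an Approved Works (section 1)? no] OR [Restricted Development (section 2)? no] → not satisfied.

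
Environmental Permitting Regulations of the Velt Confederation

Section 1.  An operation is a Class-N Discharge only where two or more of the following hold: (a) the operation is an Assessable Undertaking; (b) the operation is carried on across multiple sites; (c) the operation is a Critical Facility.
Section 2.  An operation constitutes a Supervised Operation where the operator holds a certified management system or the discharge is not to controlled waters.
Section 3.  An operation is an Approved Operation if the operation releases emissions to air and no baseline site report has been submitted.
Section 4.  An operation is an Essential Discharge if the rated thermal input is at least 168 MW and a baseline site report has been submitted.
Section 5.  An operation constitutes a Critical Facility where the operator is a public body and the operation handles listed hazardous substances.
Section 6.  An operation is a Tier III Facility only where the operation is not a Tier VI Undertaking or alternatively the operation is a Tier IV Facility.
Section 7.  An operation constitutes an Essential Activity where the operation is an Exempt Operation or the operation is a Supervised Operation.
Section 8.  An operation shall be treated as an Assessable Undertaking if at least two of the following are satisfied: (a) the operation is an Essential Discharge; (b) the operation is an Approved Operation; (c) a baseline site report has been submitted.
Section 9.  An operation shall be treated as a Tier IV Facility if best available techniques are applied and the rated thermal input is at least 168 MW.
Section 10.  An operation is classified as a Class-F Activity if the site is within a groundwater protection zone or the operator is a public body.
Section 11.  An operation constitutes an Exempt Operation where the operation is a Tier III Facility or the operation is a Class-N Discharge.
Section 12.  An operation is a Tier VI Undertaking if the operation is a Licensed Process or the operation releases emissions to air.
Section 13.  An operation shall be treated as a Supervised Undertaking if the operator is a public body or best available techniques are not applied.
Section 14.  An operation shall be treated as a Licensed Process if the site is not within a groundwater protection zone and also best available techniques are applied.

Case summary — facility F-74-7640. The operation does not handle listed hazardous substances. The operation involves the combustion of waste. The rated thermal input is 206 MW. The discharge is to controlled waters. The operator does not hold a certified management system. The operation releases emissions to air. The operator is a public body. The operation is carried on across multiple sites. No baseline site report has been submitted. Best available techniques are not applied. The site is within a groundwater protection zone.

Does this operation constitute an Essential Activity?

No

Under section 14: the site is not within a groundwater protection zone? no; and best available techniques are applied? no. So the operation is not a Licensed Process.
Under section 12: Licensed Process (section 14)? no; or the operation releases emissions to air? yes. So the operation is a Tier VI Undertaking.
Under section 9: best available techniques are applied? no; and rated thermal input: 206 MW ≥ 168 MW? yes. So the operation is not a Tier IV Facility.
Under section 6: not a Tier VI Undertaking (section 12)? no; or Tier IV Facility (section 9)? no. So the operation is not a Tier III Facility.
Under section 4: rated thermal input: 206 MW ≥ 168 MW? yes; and a baseline site report has been submitted? no. So the operation is not an Essential Discharge.
Under section 3: the operation releases emissions to air? yes; and no baseline site report has been submitted? yes. So the operation is an Approved Operation.
Under section 8: Essential Discharge (section 4)? no; Approved Operation (section 3)? yes; a baseline site report has been submitted? no — 1 of 3 hold (need ≥2) → not satisfied.
Under section 5: the operator is a public body? yes; and the operation handles listed hazardous substances? no. So the operation is not a Critical Facility.
Under section 1: Assessable Undertaking (section 8)? no; the operation is carried on across multiple sites? yes; Critical Facility (section 5)? no — 1 of 3 hold (need ≥2) → not satisfied.
Under section 11: Tier III Facility (section 6)? no; or Class-N Discharge (section 1)? no. So the operation is not an Exempt Operation.
Under section 2: the operator holds a certified management system? no; or the discharge is not to controlled waters? no. So the operation is not a Supervised Operation.
Under section 7: Exempt Operation (section 11)? no; or Supervised Operation (section 2)? no. So the operation is not an Essential Activity.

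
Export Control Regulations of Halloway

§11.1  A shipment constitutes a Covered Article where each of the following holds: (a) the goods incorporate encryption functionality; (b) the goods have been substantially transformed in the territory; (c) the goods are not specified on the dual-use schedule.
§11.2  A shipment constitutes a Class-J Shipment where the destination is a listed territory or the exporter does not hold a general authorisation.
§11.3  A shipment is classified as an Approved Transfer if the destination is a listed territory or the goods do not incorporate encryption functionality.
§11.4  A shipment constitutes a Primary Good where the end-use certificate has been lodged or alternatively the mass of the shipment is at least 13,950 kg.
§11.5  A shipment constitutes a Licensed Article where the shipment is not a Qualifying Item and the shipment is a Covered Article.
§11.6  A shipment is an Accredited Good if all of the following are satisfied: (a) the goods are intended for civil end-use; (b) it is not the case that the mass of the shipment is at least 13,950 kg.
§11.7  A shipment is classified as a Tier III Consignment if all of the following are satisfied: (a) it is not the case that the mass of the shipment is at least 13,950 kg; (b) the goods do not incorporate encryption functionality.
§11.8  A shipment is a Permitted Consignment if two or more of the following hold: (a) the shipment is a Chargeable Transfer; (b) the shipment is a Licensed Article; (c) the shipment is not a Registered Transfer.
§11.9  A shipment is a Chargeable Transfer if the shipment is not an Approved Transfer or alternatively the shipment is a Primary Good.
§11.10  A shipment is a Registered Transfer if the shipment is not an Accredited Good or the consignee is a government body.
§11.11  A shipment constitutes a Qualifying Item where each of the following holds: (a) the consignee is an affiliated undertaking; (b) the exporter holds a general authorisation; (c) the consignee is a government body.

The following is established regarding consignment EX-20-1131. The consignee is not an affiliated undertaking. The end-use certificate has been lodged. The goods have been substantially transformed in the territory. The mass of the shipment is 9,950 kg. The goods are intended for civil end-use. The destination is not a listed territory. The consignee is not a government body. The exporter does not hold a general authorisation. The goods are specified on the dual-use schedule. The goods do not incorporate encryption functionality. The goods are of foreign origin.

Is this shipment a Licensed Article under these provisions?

§11.11 — Qualifying Item: [the consignee is an affiliated undertaking? no] AND [the exporter holds a general authorisation? no] AND [the consignee is a government body? no] → not satisfied.
§11.1 — Covered Article: [the goods incorporate encryption functionality? no] AND [the goods have been substantially transformed in the territory? yes] AND [the goods are not specified on the dual-use schedule? no] → not satisfied.
§11.5 — Licensed Article: [not a Qualifying Item (§11.11)? yes] AND [Covered Article (§11.1)? no] → not satisfied.

No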